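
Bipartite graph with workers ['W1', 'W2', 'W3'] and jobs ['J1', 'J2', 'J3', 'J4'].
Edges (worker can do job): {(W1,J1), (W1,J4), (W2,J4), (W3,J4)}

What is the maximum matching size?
Maximum matching size = 2

Maximum matching: {(W1,J1), (W3,J4)}
Size: 2

This assigns 2 workers to 2 distinct jobs.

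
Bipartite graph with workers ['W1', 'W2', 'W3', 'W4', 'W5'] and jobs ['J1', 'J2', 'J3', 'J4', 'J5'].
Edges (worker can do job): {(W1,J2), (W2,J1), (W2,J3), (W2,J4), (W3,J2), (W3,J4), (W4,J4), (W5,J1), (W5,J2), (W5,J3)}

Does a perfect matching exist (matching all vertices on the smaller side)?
No, maximum matching has size 4 < 5

Maximum matching has size 4, need 5 for perfect matching.
Unmatched workers: ['W1']
Unmatched jobs: ['J5']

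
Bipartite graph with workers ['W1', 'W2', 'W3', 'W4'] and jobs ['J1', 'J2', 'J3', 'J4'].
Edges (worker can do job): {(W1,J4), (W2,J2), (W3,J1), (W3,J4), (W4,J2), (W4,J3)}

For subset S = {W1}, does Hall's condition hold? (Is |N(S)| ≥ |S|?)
Yes: |N(S)| = 1, |S| = 1

Subset S = {W1}
Neighbors N(S) = {J4}

|N(S)| = 1, |S| = 1
Hall's condition: |N(S)| ≥ |S| is satisfied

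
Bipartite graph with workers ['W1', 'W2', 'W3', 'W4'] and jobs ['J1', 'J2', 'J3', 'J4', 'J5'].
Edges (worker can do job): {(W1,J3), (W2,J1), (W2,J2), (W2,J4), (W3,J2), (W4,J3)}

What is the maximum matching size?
Maximum matching size = 3

Maximum matching: {(W2,J4), (W3,J2), (W4,J3)}
Size: 3

This assigns 3 workers to 3 distinct jobs.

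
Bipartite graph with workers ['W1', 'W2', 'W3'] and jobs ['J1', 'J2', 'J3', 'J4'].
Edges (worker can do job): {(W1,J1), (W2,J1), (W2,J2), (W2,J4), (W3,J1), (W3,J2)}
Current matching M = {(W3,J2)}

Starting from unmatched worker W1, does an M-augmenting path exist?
Yes: W1 → J1

An M-augmenting path alternates non-matching / matching edges, starting and ending at unmatched vertices.
Path: W1 → J1
(J1 is unmatched in M, so the path is augmenting.)
Flipping edges along this path would increase |M| from 1 to 2.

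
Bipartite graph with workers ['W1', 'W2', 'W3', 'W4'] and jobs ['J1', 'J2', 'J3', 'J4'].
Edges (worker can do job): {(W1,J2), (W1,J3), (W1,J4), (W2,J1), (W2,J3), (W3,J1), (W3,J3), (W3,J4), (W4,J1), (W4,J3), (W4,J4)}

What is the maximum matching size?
Maximum matching size = 4

Maximum matching: {(W1,J2), (W2,J1), (W3,J3), (W4,J4)}
Size: 4

This assigns 4 workers to 4 distinct jobs.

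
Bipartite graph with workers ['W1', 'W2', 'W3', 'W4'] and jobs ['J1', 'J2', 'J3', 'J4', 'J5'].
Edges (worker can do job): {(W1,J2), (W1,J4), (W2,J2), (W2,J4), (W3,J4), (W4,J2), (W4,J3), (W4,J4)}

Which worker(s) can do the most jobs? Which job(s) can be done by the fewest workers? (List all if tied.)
Most versatile: W4 (3 jobs); Least covered: J1, J5 (0 workers)

Worker degrees (jobs they can do): W1:2, W2:2, W3:1, W4:3
Job degrees (workers who can do it): J1:0, J2:3, J3:1, J4:4, J5:0

Maximum worker degree is 3, achieved by: W4
Minimum job degree is 0, achieved by: J1, J5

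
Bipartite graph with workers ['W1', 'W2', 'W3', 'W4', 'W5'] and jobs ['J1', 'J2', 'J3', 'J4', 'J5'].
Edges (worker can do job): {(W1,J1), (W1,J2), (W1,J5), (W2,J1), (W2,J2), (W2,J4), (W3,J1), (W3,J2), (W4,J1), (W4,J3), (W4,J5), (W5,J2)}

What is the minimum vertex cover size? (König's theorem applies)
Minimum vertex cover size = 5

By König's theorem: in bipartite graphs,
min vertex cover = max matching = 5

Maximum matching has size 5, so minimum vertex cover also has size 5.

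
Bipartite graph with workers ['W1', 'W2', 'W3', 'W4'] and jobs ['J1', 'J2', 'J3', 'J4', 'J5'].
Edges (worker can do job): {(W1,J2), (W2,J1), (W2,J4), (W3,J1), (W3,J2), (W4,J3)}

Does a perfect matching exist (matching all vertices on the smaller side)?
Yes, perfect matching exists (size 4)

Perfect matching: {(W1,J2), (W2,J4), (W3,J1), (W4,J3)}
All 4 vertices on the smaller side are matched.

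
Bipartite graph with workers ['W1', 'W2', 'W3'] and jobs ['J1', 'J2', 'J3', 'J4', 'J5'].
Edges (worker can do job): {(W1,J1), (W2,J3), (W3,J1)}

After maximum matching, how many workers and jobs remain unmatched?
Unmatched: 1 workers, 3 jobs

Maximum matching size: 2
Workers: 3 total, 2 matched, 1 unmatched
Jobs: 5 total, 2 matched, 3 unmatched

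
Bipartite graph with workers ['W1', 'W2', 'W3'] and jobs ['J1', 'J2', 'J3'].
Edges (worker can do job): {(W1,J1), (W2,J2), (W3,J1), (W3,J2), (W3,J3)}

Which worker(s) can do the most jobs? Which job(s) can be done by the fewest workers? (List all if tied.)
Most versatile: W3 (3 jobs); Least covered: J3 (1 workers)

Worker degrees (jobs they can do): W1:1, W2:1, W3:3
Job degrees (workers who can do it): J1:2, J2:2, J3:1

Maximum worker degree is 3, achieved by: W3
Minimum job degree is 1, achieved by: J3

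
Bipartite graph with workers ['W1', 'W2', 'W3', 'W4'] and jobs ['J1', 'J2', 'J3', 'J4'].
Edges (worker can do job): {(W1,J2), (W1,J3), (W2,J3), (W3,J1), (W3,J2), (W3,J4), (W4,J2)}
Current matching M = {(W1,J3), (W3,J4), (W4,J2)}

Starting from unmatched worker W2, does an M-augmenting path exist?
No augmenting path from W2

Alternating search from W2 reaches jobs: {J2, J3}.
Every reachable job is already matched in M, and following those matched edges back to workers exposes no further unvisited jobs.
No M-augmenting path from W2 exists.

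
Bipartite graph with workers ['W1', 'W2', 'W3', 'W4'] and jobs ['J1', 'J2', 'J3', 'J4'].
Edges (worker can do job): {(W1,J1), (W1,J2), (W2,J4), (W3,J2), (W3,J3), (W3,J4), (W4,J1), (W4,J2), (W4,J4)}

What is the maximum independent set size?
Maximum independent set = 4

By König's theorem:
- Min vertex cover = Max matching = 4
- Max independent set = Total vertices - Min vertex cover
- Max independent set = 8 - 4 = 4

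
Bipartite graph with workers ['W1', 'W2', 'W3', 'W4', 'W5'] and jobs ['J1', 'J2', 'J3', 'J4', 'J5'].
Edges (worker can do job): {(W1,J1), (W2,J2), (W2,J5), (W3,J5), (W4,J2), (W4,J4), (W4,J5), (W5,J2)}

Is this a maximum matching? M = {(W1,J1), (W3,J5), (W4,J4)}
No, size 3 is not maximum

Proposed matching has size 3.
Maximum matching size for this graph: 4.

This is NOT maximum - can be improved to size 4.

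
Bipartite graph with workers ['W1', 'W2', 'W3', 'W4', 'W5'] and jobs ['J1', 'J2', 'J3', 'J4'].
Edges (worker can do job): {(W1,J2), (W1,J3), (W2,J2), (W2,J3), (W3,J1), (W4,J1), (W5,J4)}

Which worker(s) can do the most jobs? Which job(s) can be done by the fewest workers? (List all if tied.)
Most versatile: W1, W2 (2 jobs); Least covered: J4 (1 workers)

Worker degrees (jobs they can do): W1:2, W2:2, W3:1, W4:1, W5:1
Job degrees (workers who can do it): J1:2, J2:2, J3:2, J4:1

Maximum worker degree is 2, achieved by: W1, W2
Minimum job degree is 1, achieved by: J4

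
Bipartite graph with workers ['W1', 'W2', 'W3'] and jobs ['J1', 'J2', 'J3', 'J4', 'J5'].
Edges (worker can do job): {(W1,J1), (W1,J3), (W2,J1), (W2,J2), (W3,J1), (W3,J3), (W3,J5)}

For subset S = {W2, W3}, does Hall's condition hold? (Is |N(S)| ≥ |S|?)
Yes: |N(S)| = 4, |S| = 2

Subset S = {W2, W3}
Neighbors N(S) = {J1, J2, J3, J5}

|N(S)| = 4, |S| = 2
Hall's condition: |N(S)| ≥ |S| is satisfied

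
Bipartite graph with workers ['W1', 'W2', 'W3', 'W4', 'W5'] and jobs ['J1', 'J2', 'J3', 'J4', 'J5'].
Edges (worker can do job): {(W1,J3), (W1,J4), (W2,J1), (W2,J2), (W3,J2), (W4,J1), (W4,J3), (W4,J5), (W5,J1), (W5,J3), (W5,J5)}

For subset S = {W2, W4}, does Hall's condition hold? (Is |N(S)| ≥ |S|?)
Yes: |N(S)| = 4, |S| = 2

Subset S = {W2, W4}
Neighbors N(S) = {J1, J2, J3, J5}

|N(S)| = 4, |S| = 2
Hall's condition: |N(S)| ≥ |S| is satisfied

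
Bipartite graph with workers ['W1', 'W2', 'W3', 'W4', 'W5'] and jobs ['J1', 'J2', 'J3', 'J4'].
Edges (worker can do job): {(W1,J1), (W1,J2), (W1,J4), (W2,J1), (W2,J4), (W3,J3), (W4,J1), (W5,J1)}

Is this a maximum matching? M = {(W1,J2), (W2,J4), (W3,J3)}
No, size 3 is not maximum

Proposed matching has size 3.
Maximum matching size for this graph: 4.

This is NOT maximum - can be improved to size 4.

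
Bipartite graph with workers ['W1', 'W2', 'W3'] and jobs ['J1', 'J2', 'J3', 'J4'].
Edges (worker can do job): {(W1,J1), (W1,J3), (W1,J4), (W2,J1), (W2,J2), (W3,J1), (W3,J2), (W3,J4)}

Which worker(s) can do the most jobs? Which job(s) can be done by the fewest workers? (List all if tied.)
Most versatile: W1, W3 (3 jobs); Least covered: J3 (1 workers)

Worker degrees (jobs they can do): W1:3, W2:2, W3:3
Job degrees (workers who can do it): J1:3, J2:2, J3:1, J4:2

Maximum worker degree is 3, achieved by: W1, W3
Minimum job degree is 1, achieved by: J3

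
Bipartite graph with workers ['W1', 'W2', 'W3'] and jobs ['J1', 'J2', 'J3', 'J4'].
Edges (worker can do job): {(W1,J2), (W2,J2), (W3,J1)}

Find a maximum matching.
Matching: {(W1,J2), (W3,J1)}

Maximum matching (size 2):
  W1 → J2
  W3 → J1

Each worker is assigned to at most one job, and each job to at most one worker.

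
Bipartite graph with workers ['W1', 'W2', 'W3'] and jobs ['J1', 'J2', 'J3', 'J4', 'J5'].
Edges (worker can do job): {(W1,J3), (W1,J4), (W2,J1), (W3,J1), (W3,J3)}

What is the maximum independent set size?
Maximum independent set = 5

By König's theorem:
- Min vertex cover = Max matching = 3
- Max independent set = Total vertices - Min vertex cover
- Max independent set = 8 - 3 = 5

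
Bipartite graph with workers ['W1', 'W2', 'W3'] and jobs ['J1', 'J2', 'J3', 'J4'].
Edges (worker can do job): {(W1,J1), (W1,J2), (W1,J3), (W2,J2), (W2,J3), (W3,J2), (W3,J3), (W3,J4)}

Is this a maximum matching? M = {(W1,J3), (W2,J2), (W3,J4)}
Yes, size 3 is maximum

Proposed matching has size 3.
Maximum matching size for this graph: 3.

This is a maximum matching.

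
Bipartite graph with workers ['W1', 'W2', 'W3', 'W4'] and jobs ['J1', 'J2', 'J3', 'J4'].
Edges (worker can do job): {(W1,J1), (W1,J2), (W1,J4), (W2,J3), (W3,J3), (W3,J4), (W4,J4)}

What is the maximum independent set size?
Maximum independent set = 5

By König's theorem:
- Min vertex cover = Max matching = 3
- Max independent set = Total vertices - Min vertex cover
- Max independent set = 8 - 3 = 5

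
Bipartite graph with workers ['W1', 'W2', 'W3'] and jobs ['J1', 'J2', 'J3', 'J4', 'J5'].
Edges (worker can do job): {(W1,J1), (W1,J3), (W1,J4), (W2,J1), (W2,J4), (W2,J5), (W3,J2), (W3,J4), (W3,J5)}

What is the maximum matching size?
Maximum matching size = 3

Maximum matching: {(W1,J3), (W2,J5), (W3,J2)}
Size: 3

This assigns 3 workers to 3 distinct jobs.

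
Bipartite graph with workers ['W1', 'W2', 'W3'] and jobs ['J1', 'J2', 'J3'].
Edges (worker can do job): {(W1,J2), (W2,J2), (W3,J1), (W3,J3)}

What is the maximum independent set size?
Maximum independent set = 4

By König's theorem:
- Min vertex cover = Max matching = 2
- Max independent set = Total vertices - Min vertex cover
- Max independent set = 6 - 2 = 4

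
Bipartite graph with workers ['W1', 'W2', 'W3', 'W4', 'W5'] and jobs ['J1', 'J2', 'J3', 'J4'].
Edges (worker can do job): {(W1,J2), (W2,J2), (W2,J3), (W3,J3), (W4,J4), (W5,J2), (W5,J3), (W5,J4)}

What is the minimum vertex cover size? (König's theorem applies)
Minimum vertex cover size = 3

By König's theorem: in bipartite graphs,
min vertex cover = max matching = 3

Maximum matching has size 3, so minimum vertex cover also has size 3.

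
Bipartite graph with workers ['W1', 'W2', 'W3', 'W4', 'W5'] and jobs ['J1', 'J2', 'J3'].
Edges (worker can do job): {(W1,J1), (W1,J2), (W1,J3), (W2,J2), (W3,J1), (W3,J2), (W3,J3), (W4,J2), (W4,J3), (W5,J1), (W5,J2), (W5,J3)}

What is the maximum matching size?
Maximum matching size = 3

Maximum matching: {(W3,J2), (W4,J3), (W5,J1)}
Size: 3

This assigns 3 workers to 3 distinct jobs.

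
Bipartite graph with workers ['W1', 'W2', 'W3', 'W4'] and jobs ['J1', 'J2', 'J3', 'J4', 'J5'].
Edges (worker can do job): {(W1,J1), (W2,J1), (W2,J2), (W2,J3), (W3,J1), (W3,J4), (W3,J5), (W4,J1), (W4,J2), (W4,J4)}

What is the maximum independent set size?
Maximum independent set = 5

By König's theorem:
- Min vertex cover = Max matching = 4
- Max independent set = Total vertices - Min vertex cover
- Max independent set = 9 - 4 = 5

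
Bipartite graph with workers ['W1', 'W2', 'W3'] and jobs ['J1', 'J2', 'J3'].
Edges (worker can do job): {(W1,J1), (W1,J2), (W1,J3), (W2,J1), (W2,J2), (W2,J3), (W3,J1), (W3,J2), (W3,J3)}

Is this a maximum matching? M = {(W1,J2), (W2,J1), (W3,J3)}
Yes, size 3 is maximum

Proposed matching has size 3.
Maximum matching size for this graph: 3.

This is a maximum matching.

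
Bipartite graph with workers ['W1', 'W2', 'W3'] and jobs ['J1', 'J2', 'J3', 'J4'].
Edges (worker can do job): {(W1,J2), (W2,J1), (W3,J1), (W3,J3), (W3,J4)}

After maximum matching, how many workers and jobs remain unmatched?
Unmatched: 0 workers, 1 jobs

Maximum matching size: 3
Workers: 3 total, 3 matched, 0 unmatched
Jobs: 4 total, 3 matched, 1 unmatched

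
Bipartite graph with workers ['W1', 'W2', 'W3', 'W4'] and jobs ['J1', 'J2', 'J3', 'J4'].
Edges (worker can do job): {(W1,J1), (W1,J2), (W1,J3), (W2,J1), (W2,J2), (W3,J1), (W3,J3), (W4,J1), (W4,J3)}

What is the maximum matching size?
Maximum matching size = 3

Maximum matching: {(W1,J2), (W3,J1), (W4,J3)}
Size: 3

This assigns 3 workers to 3 distinct jobs.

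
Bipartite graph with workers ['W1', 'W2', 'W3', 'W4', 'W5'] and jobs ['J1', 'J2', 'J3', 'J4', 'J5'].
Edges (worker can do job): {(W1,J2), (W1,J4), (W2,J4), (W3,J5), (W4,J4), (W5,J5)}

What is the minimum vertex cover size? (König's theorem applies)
Minimum vertex cover size = 3

By König's theorem: in bipartite graphs,
min vertex cover = max matching = 3

Maximum matching has size 3, so minimum vertex cover also has size 3.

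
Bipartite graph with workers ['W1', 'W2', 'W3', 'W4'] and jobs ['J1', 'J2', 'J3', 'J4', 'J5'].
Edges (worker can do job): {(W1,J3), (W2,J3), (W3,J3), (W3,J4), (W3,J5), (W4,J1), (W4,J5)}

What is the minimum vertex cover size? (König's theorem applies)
Minimum vertex cover size = 3

By König's theorem: in bipartite graphs,
min vertex cover = max matching = 3

Maximum matching has size 3, so minimum vertex cover also has size 3.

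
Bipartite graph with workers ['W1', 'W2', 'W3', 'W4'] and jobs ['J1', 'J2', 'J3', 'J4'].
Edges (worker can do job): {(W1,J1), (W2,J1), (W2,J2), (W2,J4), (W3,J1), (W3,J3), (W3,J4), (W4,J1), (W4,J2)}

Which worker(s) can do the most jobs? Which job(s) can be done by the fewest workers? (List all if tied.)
Most versatile: W2, W3 (3 jobs); Least covered: J3 (1 workers)

Worker degrees (jobs they can do): W1:1, W2:3, W3:3, W4:2
Job degrees (workers who can do it): J1:4, J2:2, J3:1, J4:2

Maximum worker degree is 3, achieved by: W2, W3
Minimum job degree is 1, achieved by: J3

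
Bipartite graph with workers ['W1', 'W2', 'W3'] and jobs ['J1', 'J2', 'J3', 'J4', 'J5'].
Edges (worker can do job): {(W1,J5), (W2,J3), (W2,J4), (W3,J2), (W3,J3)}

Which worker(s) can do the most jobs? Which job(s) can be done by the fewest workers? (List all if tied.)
Most versatile: W2, W3 (2 jobs); Least covered: J1 (0 workers)

Worker degrees (jobs they can do): W1:1, W2:2, W3:2
Job degrees (workers who can do it): J1:0, J2:1, J3:2, J4:1, J5:1

Maximum worker degree is 2, achieved by: W2, W3
Minimum job degree is 0, achieved by: J1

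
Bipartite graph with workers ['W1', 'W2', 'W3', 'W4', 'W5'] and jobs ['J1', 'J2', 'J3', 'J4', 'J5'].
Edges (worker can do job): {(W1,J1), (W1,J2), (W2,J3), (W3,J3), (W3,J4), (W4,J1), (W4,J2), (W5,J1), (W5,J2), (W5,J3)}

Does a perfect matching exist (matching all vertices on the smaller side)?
No, maximum matching has size 4 < 5

Maximum matching has size 4, need 5 for perfect matching.
Unmatched workers: ['W2']
Unmatched jobs: ['J5']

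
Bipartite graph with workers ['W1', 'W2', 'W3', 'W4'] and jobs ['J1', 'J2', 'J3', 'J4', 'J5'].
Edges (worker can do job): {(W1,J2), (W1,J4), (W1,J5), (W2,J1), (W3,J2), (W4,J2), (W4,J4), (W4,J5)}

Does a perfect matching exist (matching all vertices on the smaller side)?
Yes, perfect matching exists (size 4)

Perfect matching: {(W1,J5), (W2,J1), (W3,J2), (W4,J4)}
All 4 vertices on the smaller side are matched.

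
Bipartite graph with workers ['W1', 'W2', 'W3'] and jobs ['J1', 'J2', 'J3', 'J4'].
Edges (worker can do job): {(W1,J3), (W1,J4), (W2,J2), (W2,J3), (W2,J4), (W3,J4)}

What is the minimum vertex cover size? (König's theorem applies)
Minimum vertex cover size = 3

By König's theorem: in bipartite graphs,
min vertex cover = max matching = 3

Maximum matching has size 3, so minimum vertex cover also has size 3.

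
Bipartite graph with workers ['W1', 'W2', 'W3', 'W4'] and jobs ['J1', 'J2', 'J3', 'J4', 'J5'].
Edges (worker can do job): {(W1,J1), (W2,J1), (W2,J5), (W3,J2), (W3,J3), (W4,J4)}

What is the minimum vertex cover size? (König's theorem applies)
Minimum vertex cover size = 4

By König's theorem: in bipartite graphs,
min vertex cover = max matching = 4

Maximum matching has size 4, so minimum vertex cover also has size 4.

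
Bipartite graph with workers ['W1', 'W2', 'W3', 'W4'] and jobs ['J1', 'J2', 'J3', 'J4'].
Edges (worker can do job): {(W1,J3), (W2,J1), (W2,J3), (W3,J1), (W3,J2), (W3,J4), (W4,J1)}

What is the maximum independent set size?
Maximum independent set = 5

By König's theorem:
- Min vertex cover = Max matching = 3
- Max independent set = Total vertices - Min vertex cover
- Max independent set = 8 - 3 = 5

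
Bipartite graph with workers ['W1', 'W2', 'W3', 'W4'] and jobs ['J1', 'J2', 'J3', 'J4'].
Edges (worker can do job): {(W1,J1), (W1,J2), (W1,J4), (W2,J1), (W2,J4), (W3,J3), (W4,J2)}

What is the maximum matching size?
Maximum matching size = 4

Maximum matching: {(W1,J4), (W2,J1), (W3,J3), (W4,J2)}
Size: 4

This assigns 4 workers to 4 distinct jobs.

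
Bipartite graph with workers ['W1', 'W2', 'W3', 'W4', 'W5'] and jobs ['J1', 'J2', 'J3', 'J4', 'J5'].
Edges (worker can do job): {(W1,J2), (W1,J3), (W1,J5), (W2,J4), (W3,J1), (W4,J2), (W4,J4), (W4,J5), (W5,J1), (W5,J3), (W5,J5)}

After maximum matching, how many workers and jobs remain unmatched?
Unmatched: 0 workers, 0 jobs

Maximum matching size: 5
Workers: 5 total, 5 matched, 0 unmatched
Jobs: 5 total, 5 matched, 0 unmatched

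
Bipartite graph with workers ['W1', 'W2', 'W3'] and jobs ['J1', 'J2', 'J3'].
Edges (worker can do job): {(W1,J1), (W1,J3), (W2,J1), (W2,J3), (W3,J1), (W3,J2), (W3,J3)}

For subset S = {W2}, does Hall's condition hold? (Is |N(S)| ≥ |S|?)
Yes: |N(S)| = 2, |S| = 1

Subset S = {W2}
Neighbors N(S) = {J1, J3}

|N(S)| = 2, |S| = 1
Hall's condition: |N(S)| ≥ |S| is satisfied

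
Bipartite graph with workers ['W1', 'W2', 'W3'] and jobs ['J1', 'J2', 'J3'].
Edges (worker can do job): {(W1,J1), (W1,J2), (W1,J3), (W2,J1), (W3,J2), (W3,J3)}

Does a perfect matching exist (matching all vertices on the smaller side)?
Yes, perfect matching exists (size 3)

Perfect matching: {(W1,J2), (W2,J1), (W3,J3)}
All 3 vertices on the smaller side are matched.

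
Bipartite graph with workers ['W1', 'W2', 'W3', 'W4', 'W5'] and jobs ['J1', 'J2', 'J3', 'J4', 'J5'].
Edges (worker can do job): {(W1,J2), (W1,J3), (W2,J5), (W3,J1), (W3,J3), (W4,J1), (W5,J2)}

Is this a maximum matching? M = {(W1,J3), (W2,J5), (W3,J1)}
No, size 3 is not maximum

Proposed matching has size 3.
Maximum matching size for this graph: 4.

This is NOT maximum - can be improved to size 4.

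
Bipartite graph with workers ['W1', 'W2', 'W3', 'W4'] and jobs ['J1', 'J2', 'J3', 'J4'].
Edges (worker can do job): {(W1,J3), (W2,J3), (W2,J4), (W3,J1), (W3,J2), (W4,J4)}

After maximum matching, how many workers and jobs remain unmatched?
Unmatched: 1 workers, 1 jobs

Maximum matching size: 3
Workers: 4 total, 3 matched, 1 unmatched
Jobs: 4 total, 3 matched, 1 unmatched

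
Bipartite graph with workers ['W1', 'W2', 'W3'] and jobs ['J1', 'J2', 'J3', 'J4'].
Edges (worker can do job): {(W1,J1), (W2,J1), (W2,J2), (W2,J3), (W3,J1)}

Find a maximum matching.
Matching: {(W2,J3), (W3,J1)}

Maximum matching (size 2):
  W2 → J3
  W3 → J1

Each worker is assigned to at most one job, and each job to at most one worker.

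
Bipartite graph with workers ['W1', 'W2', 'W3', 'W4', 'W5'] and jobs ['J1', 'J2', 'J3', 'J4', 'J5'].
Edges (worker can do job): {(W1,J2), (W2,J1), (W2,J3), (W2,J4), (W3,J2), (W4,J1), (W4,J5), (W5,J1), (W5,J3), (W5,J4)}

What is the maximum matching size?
Maximum matching size = 4

Maximum matching: {(W2,J4), (W3,J2), (W4,J5), (W5,J1)}
Size: 4

This assigns 4 workers to 4 distinct jobs.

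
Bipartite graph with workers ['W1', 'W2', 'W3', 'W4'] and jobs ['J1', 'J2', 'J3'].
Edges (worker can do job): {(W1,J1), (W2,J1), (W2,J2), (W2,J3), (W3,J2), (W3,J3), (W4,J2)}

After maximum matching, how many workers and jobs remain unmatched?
Unmatched: 1 workers, 0 jobs

Maximum matching size: 3
Workers: 4 total, 3 matched, 1 unmatched
Jobs: 3 total, 3 matched, 0 unmatched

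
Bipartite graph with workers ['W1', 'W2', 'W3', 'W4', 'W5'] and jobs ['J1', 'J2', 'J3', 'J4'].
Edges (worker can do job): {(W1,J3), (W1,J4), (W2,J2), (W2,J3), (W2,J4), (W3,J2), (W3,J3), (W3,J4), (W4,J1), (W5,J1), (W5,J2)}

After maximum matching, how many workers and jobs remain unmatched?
Unmatched: 1 workers, 0 jobs

Maximum matching size: 4
Workers: 5 total, 4 matched, 1 unmatched
Jobs: 4 total, 4 matched, 0 unmatched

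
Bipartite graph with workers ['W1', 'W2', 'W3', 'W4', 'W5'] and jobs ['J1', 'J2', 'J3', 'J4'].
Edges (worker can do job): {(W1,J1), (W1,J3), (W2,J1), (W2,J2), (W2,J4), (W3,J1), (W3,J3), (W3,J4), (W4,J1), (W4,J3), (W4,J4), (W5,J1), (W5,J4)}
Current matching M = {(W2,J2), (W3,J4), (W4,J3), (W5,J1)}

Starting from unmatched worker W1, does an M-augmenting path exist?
No augmenting path from W1

Alternating search from W1 reaches jobs: {J1, J3, J4}.
Every reachable job is already matched in M, and following those matched edges back to workers exposes no further unvisited jobs.
No M-augmenting path from W1 exists.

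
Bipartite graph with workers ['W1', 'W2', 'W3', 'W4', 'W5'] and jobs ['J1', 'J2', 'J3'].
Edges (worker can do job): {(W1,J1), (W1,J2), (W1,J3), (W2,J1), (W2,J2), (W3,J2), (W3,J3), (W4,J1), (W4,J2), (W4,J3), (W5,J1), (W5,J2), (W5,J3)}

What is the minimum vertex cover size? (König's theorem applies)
Minimum vertex cover size = 3

By König's theorem: in bipartite graphs,
min vertex cover = max matching = 3

Maximum matching has size 3, so minimum vertex cover also has size 3.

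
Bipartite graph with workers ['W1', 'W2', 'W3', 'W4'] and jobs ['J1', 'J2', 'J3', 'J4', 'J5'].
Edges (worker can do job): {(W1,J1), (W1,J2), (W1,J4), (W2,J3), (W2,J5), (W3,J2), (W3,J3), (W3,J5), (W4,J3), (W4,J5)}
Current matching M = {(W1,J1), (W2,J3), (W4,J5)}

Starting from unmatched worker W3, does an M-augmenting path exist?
Yes: W3 → J2

An M-augmenting path alternates non-matching / matching edges, starting and ending at unmatched vertices.
Path: W3 → J2
(J2 is unmatched in M, so the path is augmenting.)
Flipping edges along this path would increase |M| from 3 to 4.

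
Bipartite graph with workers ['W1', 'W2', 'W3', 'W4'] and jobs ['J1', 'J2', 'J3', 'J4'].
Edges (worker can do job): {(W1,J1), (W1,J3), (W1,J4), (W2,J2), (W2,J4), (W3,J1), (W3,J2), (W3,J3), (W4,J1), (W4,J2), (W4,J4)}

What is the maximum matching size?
Maximum matching size = 4

Maximum matching: {(W1,J4), (W2,J2), (W3,J3), (W4,J1)}
Size: 4

This assigns 4 workers to 4 distinct jobs.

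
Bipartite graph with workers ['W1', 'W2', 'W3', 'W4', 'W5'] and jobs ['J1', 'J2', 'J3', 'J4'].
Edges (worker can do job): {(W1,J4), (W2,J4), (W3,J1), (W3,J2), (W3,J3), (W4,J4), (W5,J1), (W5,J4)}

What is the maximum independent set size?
Maximum independent set = 6

By König's theorem:
- Min vertex cover = Max matching = 3
- Max independent set = Total vertices - Min vertex cover
- Max independent set = 9 - 3 = 6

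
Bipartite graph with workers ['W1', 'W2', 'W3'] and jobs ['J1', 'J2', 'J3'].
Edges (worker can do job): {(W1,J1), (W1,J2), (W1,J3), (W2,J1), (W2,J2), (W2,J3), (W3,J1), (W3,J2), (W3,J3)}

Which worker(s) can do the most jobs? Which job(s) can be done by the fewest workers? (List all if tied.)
Most versatile: W1, W2, W3 (3 jobs); Least covered: J1, J2, J3 (3 workers)

Worker degrees (jobs they can do): W1:3, W2:3, W3:3
Job degrees (workers who can do it): J1:3, J2:3, J3:3

Maximum worker degree is 3, achieved by: W1, W2, W3
Minimum job degree is 3, achieved by: J1, J2, J3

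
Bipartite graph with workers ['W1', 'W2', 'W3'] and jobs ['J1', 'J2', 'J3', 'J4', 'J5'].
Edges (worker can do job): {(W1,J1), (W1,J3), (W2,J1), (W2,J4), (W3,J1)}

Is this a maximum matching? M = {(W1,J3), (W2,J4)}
No, size 2 is not maximum

Proposed matching has size 2.
Maximum matching size for this graph: 3.

This is NOT maximum - can be improved to size 3.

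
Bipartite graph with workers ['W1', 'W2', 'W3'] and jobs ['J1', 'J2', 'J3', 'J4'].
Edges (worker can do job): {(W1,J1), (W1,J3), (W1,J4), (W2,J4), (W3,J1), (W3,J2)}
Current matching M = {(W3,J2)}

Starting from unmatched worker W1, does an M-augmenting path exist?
Yes: W1 → J3

An M-augmenting path alternates non-matching / matching edges, starting and ending at unmatched vertices.
Path: W1 → J3
(J3 is unmatched in M, so the path is augmenting.)
Flipping edges along this path would increase |M| from 1 to 2.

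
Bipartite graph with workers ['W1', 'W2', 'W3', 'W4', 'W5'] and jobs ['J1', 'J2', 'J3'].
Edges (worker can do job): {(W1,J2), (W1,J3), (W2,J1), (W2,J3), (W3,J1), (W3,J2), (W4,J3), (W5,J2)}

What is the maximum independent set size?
Maximum independent set = 5

By König's theorem:
- Min vertex cover = Max matching = 3
- Max independent set = Total vertices - Min vertex cover
- Max independent set = 8 - 3 = 5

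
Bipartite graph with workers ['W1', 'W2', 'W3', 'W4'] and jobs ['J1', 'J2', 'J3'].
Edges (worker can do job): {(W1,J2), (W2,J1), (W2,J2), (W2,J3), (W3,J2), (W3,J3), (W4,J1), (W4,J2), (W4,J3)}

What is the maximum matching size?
Maximum matching size = 3

Maximum matching: {(W2,J3), (W3,J2), (W4,J1)}
Size: 3

This assigns 3 workers to 3 distinct jobs.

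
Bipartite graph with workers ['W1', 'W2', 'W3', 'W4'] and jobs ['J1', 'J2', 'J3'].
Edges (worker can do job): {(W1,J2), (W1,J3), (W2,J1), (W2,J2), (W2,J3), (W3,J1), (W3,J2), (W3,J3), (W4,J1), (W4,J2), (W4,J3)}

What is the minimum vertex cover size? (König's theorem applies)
Minimum vertex cover size = 3

By König's theorem: in bipartite graphs,
min vertex cover = max matching = 3

Maximum matching has size 3, so minimum vertex cover also has size 3.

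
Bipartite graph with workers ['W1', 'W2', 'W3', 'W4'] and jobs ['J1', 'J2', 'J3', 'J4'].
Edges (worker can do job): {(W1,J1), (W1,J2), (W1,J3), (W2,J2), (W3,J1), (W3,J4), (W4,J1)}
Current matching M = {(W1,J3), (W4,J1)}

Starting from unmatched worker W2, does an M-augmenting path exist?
Yes: W2 → J2

An M-augmenting path alternates non-matching / matching edges, starting and ending at unmatched vertices.
Path: W2 → J2
(J2 is unmatched in M, so the path is augmenting.)
Flipping edges along this path would increase |M| from 2 to 3.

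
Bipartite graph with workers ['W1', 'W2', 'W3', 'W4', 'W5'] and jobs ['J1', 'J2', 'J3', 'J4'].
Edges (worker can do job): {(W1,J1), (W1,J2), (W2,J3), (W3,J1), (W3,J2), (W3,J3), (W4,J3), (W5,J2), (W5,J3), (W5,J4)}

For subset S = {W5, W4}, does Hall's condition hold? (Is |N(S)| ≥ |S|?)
Yes: |N(S)| = 3, |S| = 2

Subset S = {W5, W4}
Neighbors N(S) = {J2, J3, J4}

|N(S)| = 3, |S| = 2
Hall's condition: |N(S)| ≥ |S| is satisfied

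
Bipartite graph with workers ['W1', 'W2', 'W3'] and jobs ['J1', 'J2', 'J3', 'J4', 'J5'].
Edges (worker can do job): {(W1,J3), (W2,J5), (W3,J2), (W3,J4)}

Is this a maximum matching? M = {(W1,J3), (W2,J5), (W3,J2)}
Yes, size 3 is maximum

Proposed matching has size 3.
Maximum matching size for this graph: 3.

This is a maximum matching.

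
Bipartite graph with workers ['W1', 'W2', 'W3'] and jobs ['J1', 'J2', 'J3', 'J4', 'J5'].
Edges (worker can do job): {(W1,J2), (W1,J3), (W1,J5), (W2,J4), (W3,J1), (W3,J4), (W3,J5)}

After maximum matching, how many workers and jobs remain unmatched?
Unmatched: 0 workers, 2 jobs

Maximum matching size: 3
Workers: 3 total, 3 matched, 0 unmatched
Jobs: 5 total, 3 matched, 2 unmatched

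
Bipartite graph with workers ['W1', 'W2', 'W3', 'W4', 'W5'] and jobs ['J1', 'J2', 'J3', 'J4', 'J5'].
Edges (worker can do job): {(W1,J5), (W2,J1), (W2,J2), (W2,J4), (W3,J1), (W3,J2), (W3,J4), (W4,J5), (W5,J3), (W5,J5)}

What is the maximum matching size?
Maximum matching size = 4

Maximum matching: {(W2,J1), (W3,J4), (W4,J5), (W5,J3)}
Size: 4

This assigns 4 workers to 4 distinct jobs.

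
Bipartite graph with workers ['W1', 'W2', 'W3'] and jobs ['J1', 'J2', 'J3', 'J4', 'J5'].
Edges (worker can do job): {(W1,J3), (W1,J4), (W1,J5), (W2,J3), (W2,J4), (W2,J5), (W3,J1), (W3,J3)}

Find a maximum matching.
Matching: {(W1,J5), (W2,J4), (W3,J3)}

Maximum matching (size 3):
  W1 → J5
  W2 → J4
  W3 → J3

Each worker is assigned to at most one job, and each job to at most one worker.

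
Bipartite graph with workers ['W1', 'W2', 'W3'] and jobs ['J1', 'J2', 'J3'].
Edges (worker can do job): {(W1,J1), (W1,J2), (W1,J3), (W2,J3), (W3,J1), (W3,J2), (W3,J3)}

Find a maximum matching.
Matching: {(W1,J1), (W2,J3), (W3,J2)}

Maximum matching (size 3):
  W1 → J1
  W2 → J3
  W3 → J2

Each worker is assigned to at most one job, and each job to at most one worker.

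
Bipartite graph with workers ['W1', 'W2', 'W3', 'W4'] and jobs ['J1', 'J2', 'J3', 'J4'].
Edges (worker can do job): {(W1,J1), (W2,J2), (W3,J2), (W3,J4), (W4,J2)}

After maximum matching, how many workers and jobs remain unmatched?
Unmatched: 1 workers, 1 jobs

Maximum matching size: 3
Workers: 4 total, 3 matched, 1 unmatched
Jobs: 4 total, 3 matched, 1 unmatched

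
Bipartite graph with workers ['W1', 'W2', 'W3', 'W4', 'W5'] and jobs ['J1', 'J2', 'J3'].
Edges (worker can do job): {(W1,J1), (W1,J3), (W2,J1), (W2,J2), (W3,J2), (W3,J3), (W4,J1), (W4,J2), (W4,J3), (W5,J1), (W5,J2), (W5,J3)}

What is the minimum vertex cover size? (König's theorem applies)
Minimum vertex cover size = 3

By König's theorem: in bipartite graphs,
min vertex cover = max matching = 3

Maximum matching has size 3, so minimum vertex cover also has size 3.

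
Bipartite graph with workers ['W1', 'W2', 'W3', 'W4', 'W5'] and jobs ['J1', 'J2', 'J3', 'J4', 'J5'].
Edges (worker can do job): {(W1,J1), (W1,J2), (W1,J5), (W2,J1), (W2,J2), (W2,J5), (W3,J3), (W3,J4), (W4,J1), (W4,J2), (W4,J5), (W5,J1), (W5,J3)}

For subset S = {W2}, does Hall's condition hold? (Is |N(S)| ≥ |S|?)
Yes: |N(S)| = 3, |S| = 1

Subset S = {W2}
Neighbors N(S) = {J1, J2, J5}

|N(S)| = 3, |S| = 1
Hall's condition: |N(S)| ≥ |S| is satisfied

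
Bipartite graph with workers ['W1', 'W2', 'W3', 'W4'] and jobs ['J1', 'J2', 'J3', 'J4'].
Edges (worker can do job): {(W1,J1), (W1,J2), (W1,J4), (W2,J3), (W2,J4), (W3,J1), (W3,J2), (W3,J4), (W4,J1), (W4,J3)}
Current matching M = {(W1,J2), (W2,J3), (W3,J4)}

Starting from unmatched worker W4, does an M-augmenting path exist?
Yes: W4 → J1

An M-augmenting path alternates non-matching / matching edges, starting and ending at unmatched vertices.
Path: W4 → J1
(J1 is unmatched in M, so the path is augmenting.)
Flipping edges along this path would increase |M| from 3 to 4.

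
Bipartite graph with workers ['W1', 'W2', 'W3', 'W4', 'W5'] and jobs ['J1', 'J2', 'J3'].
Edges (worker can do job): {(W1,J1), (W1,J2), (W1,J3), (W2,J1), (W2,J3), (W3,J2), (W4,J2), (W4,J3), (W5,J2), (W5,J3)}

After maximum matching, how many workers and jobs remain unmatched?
Unmatched: 2 workers, 0 jobs

Maximum matching size: 3
Workers: 5 total, 3 matched, 2 unmatched
Jobs: 3 total, 3 matched, 0 unmatched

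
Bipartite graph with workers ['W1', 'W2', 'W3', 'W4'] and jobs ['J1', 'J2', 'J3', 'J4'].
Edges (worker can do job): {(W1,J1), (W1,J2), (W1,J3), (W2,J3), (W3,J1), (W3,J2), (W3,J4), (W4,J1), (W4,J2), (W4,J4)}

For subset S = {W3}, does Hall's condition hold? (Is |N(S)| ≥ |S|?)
Yes: |N(S)| = 3, |S| = 1

Subset S = {W3}
Neighbors N(S) = {J1, J2, J4}

|N(S)| = 3, |S| = 1
Hall's condition: |N(S)| ≥ |S| is satisfied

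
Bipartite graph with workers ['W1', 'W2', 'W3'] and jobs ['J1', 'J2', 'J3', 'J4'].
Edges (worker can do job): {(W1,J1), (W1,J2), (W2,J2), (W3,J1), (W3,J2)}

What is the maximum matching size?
Maximum matching size = 2

Maximum matching: {(W1,J2), (W3,J1)}
Size: 2

This assigns 2 workers to 2 distinct jobs.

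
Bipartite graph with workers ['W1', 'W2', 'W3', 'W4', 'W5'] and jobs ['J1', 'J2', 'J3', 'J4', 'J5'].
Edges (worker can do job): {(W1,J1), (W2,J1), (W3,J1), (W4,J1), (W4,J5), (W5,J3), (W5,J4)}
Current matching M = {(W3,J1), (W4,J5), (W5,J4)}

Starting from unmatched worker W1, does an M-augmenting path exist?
No augmenting path from W1

Alternating search from W1 reaches jobs: {J1}.
Every reachable job is already matched in M, and following those matched edges back to workers exposes no further unvisited jobs.
No M-augmenting path from W1 exists.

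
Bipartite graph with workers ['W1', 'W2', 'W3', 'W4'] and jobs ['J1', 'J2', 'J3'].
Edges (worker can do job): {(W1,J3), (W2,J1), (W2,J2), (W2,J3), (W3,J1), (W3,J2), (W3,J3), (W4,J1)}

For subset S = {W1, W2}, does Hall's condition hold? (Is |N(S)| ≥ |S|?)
Yes: |N(S)| = 3, |S| = 2

Subset S = {W1, W2}
Neighbors N(S) = {J1, J2, J3}

|N(S)| = 3, |S| = 2
Hall's condition: |N(S)| ≥ |S| is satisfied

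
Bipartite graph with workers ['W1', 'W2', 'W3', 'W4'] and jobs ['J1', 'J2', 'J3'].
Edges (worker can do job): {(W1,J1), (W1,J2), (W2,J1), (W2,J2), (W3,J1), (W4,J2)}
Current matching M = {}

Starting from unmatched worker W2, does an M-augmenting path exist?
Yes: W2 → J1

An M-augmenting path alternates non-matching / matching edges, starting and ending at unmatched vertices.
Path: W2 → J1
(J1 is unmatched in M, so the path is augmenting.)
Flipping edges along this path would increase |M| from 0 to 1.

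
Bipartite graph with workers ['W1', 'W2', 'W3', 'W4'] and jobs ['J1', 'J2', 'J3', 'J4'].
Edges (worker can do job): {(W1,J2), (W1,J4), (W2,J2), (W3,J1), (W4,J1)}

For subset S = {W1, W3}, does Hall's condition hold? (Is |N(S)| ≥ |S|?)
Yes: |N(S)| = 3, |S| = 2

Subset S = {W1, W3}
Neighbors N(S) = {J1, J2, J4}

|N(S)| = 3, |S| = 2
Hall's condition: |N(S)| ≥ |S| is satisfied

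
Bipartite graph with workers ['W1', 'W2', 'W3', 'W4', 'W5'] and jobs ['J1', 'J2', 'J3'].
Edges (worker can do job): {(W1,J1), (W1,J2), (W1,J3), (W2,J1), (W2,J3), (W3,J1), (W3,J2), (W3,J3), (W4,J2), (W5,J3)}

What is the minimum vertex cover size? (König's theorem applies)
Minimum vertex cover size = 3

By König's theorem: in bipartite graphs,
min vertex cover = max matching = 3

Maximum matching has size 3, so minimum vertex cover also has size 3.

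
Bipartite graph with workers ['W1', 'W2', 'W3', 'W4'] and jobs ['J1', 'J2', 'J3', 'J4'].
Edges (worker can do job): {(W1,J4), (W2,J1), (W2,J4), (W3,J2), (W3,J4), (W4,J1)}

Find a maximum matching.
Matching: {(W1,J4), (W3,J2), (W4,J1)}

Maximum matching (size 3):
  W1 → J4
  W3 → J2
  W4 → J1

Each worker is assigned to at most one job, and each job to at most one worker.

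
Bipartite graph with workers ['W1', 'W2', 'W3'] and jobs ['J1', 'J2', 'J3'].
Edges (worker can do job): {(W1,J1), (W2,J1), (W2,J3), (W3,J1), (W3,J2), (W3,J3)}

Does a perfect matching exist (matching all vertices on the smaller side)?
Yes, perfect matching exists (size 3)

Perfect matching: {(W1,J1), (W2,J3), (W3,J2)}
All 3 vertices on the smaller side are matched.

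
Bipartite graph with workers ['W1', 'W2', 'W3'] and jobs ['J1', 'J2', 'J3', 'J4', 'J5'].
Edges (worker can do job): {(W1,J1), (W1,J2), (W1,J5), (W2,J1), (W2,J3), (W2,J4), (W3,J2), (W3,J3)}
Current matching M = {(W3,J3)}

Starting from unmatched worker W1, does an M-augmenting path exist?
Yes: W1 → J5

An M-augmenting path alternates non-matching / matching edges, starting and ending at unmatched vertices.
Path: W1 → J5
(J5 is unmatched in M, so the path is augmenting.)
Flipping edges along this path would increase |M| from 1 to 2.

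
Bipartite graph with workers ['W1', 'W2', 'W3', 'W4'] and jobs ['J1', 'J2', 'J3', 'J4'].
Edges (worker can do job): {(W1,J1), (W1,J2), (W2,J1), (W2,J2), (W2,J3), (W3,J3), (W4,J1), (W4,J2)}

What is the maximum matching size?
Maximum matching size = 3

Maximum matching: {(W1,J2), (W3,J3), (W4,J1)}
Size: 3

This assigns 3 workers to 3 distinct jobs.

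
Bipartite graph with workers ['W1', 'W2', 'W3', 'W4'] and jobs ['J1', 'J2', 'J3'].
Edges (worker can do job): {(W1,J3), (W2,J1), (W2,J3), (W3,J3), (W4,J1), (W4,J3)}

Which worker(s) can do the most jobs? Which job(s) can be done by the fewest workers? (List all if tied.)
Most versatile: W2, W4 (2 jobs); Least covered: J2 (0 workers)

Worker degrees (jobs they can do): W1:1, W2:2, W3:1, W4:2
Job degrees (workers who can do it): J1:2, J2:0, J3:4

Maximum worker degree is 2, achieved by: W2, W4
Minimum job degree is 0, achieved by: J2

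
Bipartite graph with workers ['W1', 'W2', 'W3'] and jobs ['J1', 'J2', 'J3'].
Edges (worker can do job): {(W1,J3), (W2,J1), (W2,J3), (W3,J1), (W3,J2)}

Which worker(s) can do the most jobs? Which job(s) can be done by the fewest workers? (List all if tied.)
Most versatile: W2, W3 (2 jobs); Least covered: J2 (1 workers)

Worker degrees (jobs they can do): W1:1, W2:2, W3:2
Job degrees (workers who can do it): J1:2, J2:1, J3:2

Maximum worker degree is 2, achieved by: W2, W3
Minimum job degree is 1, achieved by: J2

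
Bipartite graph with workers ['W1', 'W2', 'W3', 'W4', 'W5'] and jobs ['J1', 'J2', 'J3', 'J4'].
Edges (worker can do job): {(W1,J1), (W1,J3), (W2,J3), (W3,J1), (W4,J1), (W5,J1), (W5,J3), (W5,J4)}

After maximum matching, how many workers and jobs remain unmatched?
Unmatched: 2 workers, 1 jobs

Maximum matching size: 3
Workers: 5 total, 3 matched, 2 unmatched
Jobs: 4 total, 3 matched, 1 unmatched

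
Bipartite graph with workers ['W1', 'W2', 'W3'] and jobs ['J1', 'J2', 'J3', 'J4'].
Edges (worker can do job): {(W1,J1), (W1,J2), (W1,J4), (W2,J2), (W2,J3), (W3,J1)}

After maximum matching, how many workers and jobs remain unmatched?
Unmatched: 0 workers, 1 jobs

Maximum matching size: 3
Workers: 3 total, 3 matched, 0 unmatched
Jobs: 4 total, 3 matched, 1 unmatched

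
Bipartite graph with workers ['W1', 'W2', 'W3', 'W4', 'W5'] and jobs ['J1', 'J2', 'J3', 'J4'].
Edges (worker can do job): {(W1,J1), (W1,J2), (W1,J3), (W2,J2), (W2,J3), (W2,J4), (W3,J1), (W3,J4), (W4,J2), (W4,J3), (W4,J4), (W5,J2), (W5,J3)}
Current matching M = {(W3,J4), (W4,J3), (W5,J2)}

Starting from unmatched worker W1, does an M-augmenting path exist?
Yes: W1 → J2 → W5 → J3 → W4 → J4 → W3 → J1

An M-augmenting path alternates non-matching / matching edges, starting and ending at unmatched vertices.
Path: W1 → J2 → W5 → J3 → W4 → J4 → W3 → J1
(J1 is unmatched in M, so the path is augmenting.)
Flipping edges along this path would increase |M| from 3 to 4.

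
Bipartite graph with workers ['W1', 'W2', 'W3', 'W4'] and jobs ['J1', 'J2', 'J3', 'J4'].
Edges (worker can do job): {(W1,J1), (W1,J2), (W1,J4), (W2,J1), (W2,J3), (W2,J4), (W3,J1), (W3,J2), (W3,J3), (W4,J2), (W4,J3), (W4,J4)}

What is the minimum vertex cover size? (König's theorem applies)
Minimum vertex cover size = 4

By König's theorem: in bipartite graphs,
min vertex cover = max matching = 4

Maximum matching has size 4, so minimum vertex cover also has size 4.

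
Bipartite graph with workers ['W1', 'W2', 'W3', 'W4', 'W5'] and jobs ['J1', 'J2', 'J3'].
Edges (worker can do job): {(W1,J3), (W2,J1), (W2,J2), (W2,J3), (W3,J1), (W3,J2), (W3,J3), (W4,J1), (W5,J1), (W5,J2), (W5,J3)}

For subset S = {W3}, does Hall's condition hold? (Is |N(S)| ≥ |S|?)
Yes: |N(S)| = 3, |S| = 1

Subset S = {W3}
Neighbors N(S) = {J1, J2, J3}

|N(S)| = 3, |S| = 1
Hall's condition: |N(S)| ≥ |S| is satisfied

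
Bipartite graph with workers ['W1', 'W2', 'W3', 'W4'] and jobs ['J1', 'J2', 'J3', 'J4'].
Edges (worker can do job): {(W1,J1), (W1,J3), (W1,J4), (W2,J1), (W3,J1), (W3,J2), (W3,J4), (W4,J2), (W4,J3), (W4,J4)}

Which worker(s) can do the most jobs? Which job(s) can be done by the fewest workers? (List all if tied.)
Most versatile: W1, W3, W4 (3 jobs); Least covered: J2, J3 (2 workers)

Worker degrees (jobs they can do): W1:3, W2:1, W3:3, W4:3
Job degrees (workers who can do it): J1:3, J2:2, J3:2, J4:3

Maximum worker degree is 3, achieved by: W1, W3, W4
Minimum job degree is 2, achieved by: J2, J3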